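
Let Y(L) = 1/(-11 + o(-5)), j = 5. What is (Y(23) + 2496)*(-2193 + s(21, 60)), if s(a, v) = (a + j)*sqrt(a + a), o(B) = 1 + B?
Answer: -27367909/5 + 973414*sqrt(42)/15 ≈ -5.0530e+6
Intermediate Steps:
s(a, v) = sqrt(2)*sqrt(a)*(5 + a) (s(a, v) = (a + 5)*sqrt(a + a) = (5 + a)*sqrt(2*a) = (5 + a)*(sqrt(2)*sqrt(a)) = sqrt(2)*sqrt(a)*(5 + a))
Y(L) = -1/15 (Y(L) = 1/(-11 + (1 - 5)) = 1/(-11 - 4) = 1/(-15) = -1/15)
(Y(23) + 2496)*(-2193 + s(21, 60)) = (-1/15 + 2496)*(-2193 + sqrt(2)*sqrt(21)*(5 + 21)) = 37439*(-2193 + sqrt(2)*sqrt(21)*26)/15 = 37439*(-2193 + 26*sqrt(42))/15 = -27367909/5 + 973414*sqrt(42)/15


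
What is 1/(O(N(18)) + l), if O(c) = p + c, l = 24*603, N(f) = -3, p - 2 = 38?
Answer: 1/14509 ≈ 6.8923e-5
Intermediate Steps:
p = 40 (p = 2 + 38 = 40)
l = 14472
O(c) = 40 + c
1/(O(N(18)) + l) = 1/((40 - 3) + 14472) = 1/(37 + 14472) = 1/14509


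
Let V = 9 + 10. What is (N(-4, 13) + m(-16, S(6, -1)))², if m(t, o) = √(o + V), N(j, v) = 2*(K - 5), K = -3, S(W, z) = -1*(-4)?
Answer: (16 - √23)² ≈ 125.53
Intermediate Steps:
S(W, z) = 4
V = 19
N(j, v) = -16 (N(j, v) = 2*(-3 - 5) = 2*(-8) = -16)
m(t, o) = √(19 + o) (m(t, o) = √(o + 19) = √(19 + o))
(N(-4, 13) + m(-16, S(6, -1)))² = (-16 + √(19 + 4))² = (-16 + √23)²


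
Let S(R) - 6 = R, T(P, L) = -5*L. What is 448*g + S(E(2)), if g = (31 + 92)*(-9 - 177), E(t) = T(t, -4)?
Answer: -10249318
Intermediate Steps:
E(t) = 20 (E(t) = -5*(-4) = 20)
S(R) = 6 + R
g = -22878 (g = 123*(-186) = -22878)
448*g + S(E(2)) = 448*(-22878) + (6 + 20) = -10249344 + 26 = -10249318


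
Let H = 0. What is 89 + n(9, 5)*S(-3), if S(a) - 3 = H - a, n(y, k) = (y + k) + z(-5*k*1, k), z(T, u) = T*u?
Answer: -577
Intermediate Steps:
n(y, k) = k + y - 5*k**2 (n(y, k) = (y + k) + (-5*k*1)*k = (k + y) + (-5*k)*k = (k + y) - 5*k**2 = k + y - 5*k**2)
S(a) = 3 - a (S(a) = 3 + (0 - a) = 3 - a)
89 + n(9, 5)*S(-3) = 89 + (5 + 9 - 5*5**2)*(3 - 1*(-3)) = 89 + (5 + 9 - 5*25)*(3 + 3) = 89 + (5 + 9 - 125)*6 = 89 - 111*6 = 89 - 666 = -577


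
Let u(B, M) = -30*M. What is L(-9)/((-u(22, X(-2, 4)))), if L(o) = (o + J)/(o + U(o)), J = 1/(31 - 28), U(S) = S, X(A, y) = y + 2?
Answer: 13/4860 ≈ 0.0026749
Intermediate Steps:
X(A, y) = 2 + y
J = ⅓ (J = 1/3 = ⅓ ≈ 0.33333)
L(o) = (⅓ + o)/(2*o) (L(o) = (o + ⅓)/(o + o) = (⅓ + o)/((2*o)) = (⅓ + o)*(1/(2*o)) = (⅓ + o)/(2*o))
L(-9)/((-u(22, X(-2, 4)))) = ((⅙)*(1 + 3*(-9))/(-9))/((-(-30)*(2 + 4))) = ((⅙)*(-⅑)*(1 - 27))/((-(-30)*6)) = ((⅙)*(-⅑)*(-26))/((-1*(-180))) = (13/27)/180 = (13/27)*(1/180) = 13/4860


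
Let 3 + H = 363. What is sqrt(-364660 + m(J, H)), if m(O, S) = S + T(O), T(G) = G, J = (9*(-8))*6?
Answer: 2*I*sqrt(91183) ≈ 603.93*I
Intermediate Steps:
H = 360 (H = -3 + 363 = 360)
J = -432 (J = -72*6 = -432)
m(O, S) = O + S (m(O, S) = S + O = O + S)
sqrt(-364660 + m(J, H)) = sqrt(-364660 + (-432 + 360)) = sqrt(-364660 - 72) = sqrt(-364732) = 2*I*sqrt(91183)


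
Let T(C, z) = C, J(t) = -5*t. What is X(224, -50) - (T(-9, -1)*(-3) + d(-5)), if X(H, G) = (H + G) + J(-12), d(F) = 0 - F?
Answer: 202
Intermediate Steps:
d(F) = -F
X(H, G) = 60 + G + H (X(H, G) = (H + G) - 5*(-12) = (G + H) + 60 = 60 + G + H)
X(224, -50) - (T(-9, -1)*(-3) + d(-5)) = (60 - 50 + 224) - (-9*(-3) - 1*(-5)) = 234 - (27 + 5) = 234 - 1*32 = 234 - 32 = 202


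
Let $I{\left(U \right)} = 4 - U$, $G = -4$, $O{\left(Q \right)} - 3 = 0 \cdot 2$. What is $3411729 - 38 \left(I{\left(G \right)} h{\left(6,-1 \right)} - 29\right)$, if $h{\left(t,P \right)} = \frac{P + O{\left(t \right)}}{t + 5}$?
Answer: $\frac{37540533}{11} \approx 3.4128 \cdot 10^{6}$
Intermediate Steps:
$O{\left(Q \right)} = 3$ ($O{\left(Q \right)} = 3 + 0 \cdot 2 = 3 + 0 = 3$)
$h{\left(t,P \right)} = \frac{3 + P}{5 + t}$ ($h{\left(t,P \right)} = \frac{P + 3}{t + 5} = \frac{3 + P}{5 + t}$)
$3411729 - 38 \left(I{\left(G \right)} h{\left(6,-1 \right)} - 29\right) = 3411729 - 38 \left(\left(4 - -4\right) \frac{3 - 1}{5 + 6} - 29\right) = 3411729 - 38 \left(\left(4 + 4\right) \frac{1}{11} \cdot 2 - 29\right) = 3411729 - 38 \left(8 \cdot \frac{1}{11} \cdot 2 - 29\right) = 3411729 - 38 \left(8 \cdot \frac{2}{11} - 29\right) = 3411729 - 38 \left(\frac{16}{11} - 29\right) = 3411729 - - \frac{11514}{11} = 3411729 + \frac{11514}{11} = \frac{37540533}{11}$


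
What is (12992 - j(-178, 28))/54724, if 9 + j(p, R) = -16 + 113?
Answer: 3226/13681 ≈ 0.23580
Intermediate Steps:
j(p, R) = 88 (j(p, R) = -9 + (-16 + 113) = -9 + 97 = 88)
(12992 - j(-178, 28))/54724 = (12992 - 1*88)/54724 = (12992 - 88)*(1/54724) = 12904*(1/54724) = 3226/13681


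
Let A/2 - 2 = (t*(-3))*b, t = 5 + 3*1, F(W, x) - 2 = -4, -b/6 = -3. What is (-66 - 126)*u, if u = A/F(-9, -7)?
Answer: -82560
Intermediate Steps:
b = 18 (b = -6*(-3) = 18)
F(W, x) = -2 (F(W, x) = 2 - 4 = -2)
t = 8 (t = 5 + 3 = 8)
A = -860 (A = 4 + 2*((8*(-3))*18) = 4 + 2*(-24*18) = 4 + 2*(-432) = 4 - 864 = -860)
u = 430 (u = -860/(-2) = -860*(-1/2) = 430)
(-66 - 126)*u = (-66 - 126)*430 = -192*430 = -82560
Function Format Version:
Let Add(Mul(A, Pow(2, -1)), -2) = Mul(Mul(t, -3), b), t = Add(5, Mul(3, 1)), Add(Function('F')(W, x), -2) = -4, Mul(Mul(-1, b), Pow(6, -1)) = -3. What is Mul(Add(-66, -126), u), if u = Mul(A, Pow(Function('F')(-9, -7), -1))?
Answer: -82560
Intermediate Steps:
b = 18 (b = Mul(-6, -3) = 18)
Function('F')(W, x) = -2 (Function('F')(W, x) = Add(2, -4) = -2)
t = 8 (t = Add(5, 3) = 8)
A = -860 (A = Add(4, Mul(2, Mul(Mul(8, -3), 18))) = Add(4, Mul(2, Mul(-24, 18))) = Add(4, Mul(2, -432)) = Add(4, -864) = -860)
u = 430 (u = Mul(-860, Pow(-2, -1)) = Mul(-860, Rational(-1, 2)) = 430)
Mul(Add(-66, -126), u) = Mul(Add(-66, -126), 430) = Mul(-192, 430) = -82560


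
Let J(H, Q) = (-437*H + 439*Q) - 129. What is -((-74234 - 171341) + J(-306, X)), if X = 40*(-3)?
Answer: 164662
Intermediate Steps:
X = -120
J(H, Q) = -129 - 437*H + 439*Q
-((-74234 - 171341) + J(-306, X)) = -((-74234 - 171341) + (-129 - 437*(-306) + 439*(-120))) = -(-245575 + (-129 + 133722 - 52680)) = -(-245575 + 80913) = -1*(-164662) = 164662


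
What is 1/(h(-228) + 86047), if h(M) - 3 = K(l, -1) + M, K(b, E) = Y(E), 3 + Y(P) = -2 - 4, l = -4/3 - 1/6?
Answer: 1/85813 ≈ 1.1653e-5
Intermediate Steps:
l = -3/2 (l = -4*1/3 - 1*1/6 = -4/3 - 1/6 = -3/2 ≈ -1.5000)
Y(P) = -9 (Y(P) = -3 + (-2 - 4) = -3 - 6 = -9)
K(b, E) = -9
h(M) = -6 + M (h(M) = 3 + (-9 + M) = -6 + M)
1/(h(-228) + 86047) = 1/((-6 - 228) + 86047) = 1/(-234 + 86047) = 1/85813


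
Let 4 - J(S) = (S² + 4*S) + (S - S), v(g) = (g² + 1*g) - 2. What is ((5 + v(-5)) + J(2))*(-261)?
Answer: -3915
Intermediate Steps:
v(g) = -2 + g + g² (v(g) = (g² + g) - 2 = (g + g²) - 2 = -2 + g + g²)
J(S) = 4 - S² - 4*S (J(S) = 4 - ((S² + 4*S) + (S - S)) = 4 - ((S² + 4*S) + 0) = 4 - (S² + 4*S) = 4 + (-S² - 4*S) = 4 - S² - 4*S)
((5 + v(-5)) + J(2))*(-261) = ((5 + (-2 - 5 + (-5)²)) + (4 - 1*2² - 4*2))*(-261) = ((5 + (-2 - 5 + 25)) + (4 - 1*4 - 8))*(-261) = ((5 + 18) + (4 - 4 - 8))*(-261) = (23 - 8)*(-261) = 15*(-261) = -3915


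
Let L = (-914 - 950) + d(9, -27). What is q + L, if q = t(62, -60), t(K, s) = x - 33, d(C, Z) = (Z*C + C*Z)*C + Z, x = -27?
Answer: -6325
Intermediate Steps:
d(C, Z) = Z + 2*Z*C² (d(C, Z) = (C*Z + C*Z)*C + Z = (2*C*Z)*C + Z = 2*Z*C² + Z = Z + 2*Z*C²)
t(K, s) = -60 (t(K, s) = -27 - 33 = -60)
L = -6265 (L = (-914 - 950) - 27*(1 + 2*9²) = -1864 - 27*(1 + 2*81) = -1864 - 27*(1 + 162) = -1864 - 27*163 = -1864 - 4401 = -6265)
q = -60
q + L = -60 - 6265 = -6325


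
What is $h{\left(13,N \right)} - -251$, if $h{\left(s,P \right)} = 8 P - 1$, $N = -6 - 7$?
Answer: $146$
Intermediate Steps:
$N = -13$ ($N = -6 - 7 = -13$)
$h{\left(s,P \right)} = -1 + 8 P$
$h{\left(13,N \right)} - -251 = \left(-1 + 8 \left(-13\right)\right) - -251 = \left(-1 - 104\right) + 251 = -105 + 251 = 146$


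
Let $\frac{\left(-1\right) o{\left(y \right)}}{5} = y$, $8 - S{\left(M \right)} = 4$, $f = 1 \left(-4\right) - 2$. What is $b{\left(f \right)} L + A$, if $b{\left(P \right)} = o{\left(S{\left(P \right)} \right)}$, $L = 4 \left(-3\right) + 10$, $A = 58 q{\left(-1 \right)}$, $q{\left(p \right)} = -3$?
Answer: $-134$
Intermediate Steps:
$f = -6$ ($f = -4 - 2 = -6$)
$S{\left(M \right)} = 4$ ($S{\left(M \right)} = 8 - 4 = 4$)
$A = -174$ ($A = 58 \left(-3\right) = -174$)
$L = -2$ ($L = -12 + 10 = -2$)
$o{\left(y \right)} = - 5 y$
$b{\left(P \right)} = -20$ ($b{\left(P \right)} = \left(-5\right) 4 = -20$)
$b{\left(f \right)} L + A = \left(-20\right) \left(-2\right) - 174 = 40 - 174 = -134$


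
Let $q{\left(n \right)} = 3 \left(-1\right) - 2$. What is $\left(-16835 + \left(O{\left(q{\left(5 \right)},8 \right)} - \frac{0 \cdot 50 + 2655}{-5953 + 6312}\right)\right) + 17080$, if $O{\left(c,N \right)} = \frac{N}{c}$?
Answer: $\frac{423628}{1795} \approx 236.0$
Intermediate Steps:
$q{\left(n \right)} = -5$ ($q{\left(n \right)} = -3 - 2 = -5$)
$\left(-16835 + \left(O{\left(q{\left(5 \right)},8 \right)} - \frac{0 \cdot 50 + 2655}{-5953 + 6312}\right)\right) + 17080 = \left(-16835 + \left(\frac{8}{-5} - \frac{0 \cdot 50 + 2655}{-5953 + 6312}\right)\right) + 17080 = \left(-16835 + \left(8 \left(- \frac{1}{5}\right) - \frac{0 + 2655}{359}\right)\right) + 17080 = \left(-16835 - \left(\frac{8}{5} + 2655 \cdot \frac{1}{359}\right)\right) + 17080 = \left(-16835 - \frac{16147}{1795}\right) + 17080 = - \frac{30234972}{1795} + 17080 = \frac{423628}{1795}$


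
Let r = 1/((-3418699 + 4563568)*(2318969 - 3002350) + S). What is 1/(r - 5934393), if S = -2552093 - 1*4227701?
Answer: -782388501883/4643000848854962020 ≈ -1.6851e-7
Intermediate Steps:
S = -6779794 (S = -2552093 - 4227701 = -6779794)
r = -1/782388501883 (r = 1/((-3418699 + 4563568)*(2318969 - 3002350) - 6779794) = 1/(1144869*(-683381) - 6779794) = 1/(-782381722089 - 6779794) = 1/(-782388501883) = -1/782388501883 ≈ -1.2781e-12)
1/(r - 5934393) = 1/(-1/782388501883 - 5934393) = 1/(-4643000848854962020/782388501883) = -782388501883/4643000848854962020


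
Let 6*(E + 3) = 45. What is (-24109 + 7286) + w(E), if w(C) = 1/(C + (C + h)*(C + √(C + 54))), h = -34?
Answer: -1030660867/61265 - 236*√26/183795 ≈ -16823.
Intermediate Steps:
E = 9/2 (E = -3 + (⅙)*45 = -3 + 15/2 = 9/2 ≈ 4.5000)
w(C) = 1/(C + (-34 + C)*(C + √(54 + C))) (w(C) = 1/(C + (C - 34)*(C + √(C + 54))) = 1/(C + (-34 + C)*(C + √(54 + C))))
(-24109 + 7286) + w(E) = (-24109 + 7286) + 1/((9/2)² - 34*√(54 + 9/2) - 33*9/2 + 9*√(54 + 9/2)/2) = -16823 + 1/(81/4 - 51*√26 - 297/2 + 9*√(117/2)/2) = -16823 + 1/(81/4 - 51*√26 - 297/2 + 9*(3*√26/2)/2) = -16823 + 1/(81/4 - 51*√26 - 297/2 + 27*√26/4) = -16823 + 1/(-513/4 - 177*√26/4)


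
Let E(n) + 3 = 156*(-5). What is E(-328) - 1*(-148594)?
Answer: 147811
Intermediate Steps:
E(n) = -783 (E(n) = -3 + 156*(-5) = -3 - 780 = -783)
E(-328) - 1*(-148594) = -783 - 1*(-148594) = -783 + 148594 = 147811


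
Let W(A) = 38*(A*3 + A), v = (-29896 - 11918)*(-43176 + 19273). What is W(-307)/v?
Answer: -23332/499740021 ≈ -4.6688e-5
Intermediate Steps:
v = 999480042 (v = -41814*(-23903) = 999480042)
W(A) = 152*A (W(A) = 38*(3*A + A) = 38*(4*A) = 152*A)
W(-307)/v = (152*(-307))/999480042 = -46664*1/999480042 = -23332/499740021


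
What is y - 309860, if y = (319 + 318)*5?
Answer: -306675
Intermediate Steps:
y = 3185 (y = 637*5 = 3185)
y - 309860 = 3185 - 309860 = -306675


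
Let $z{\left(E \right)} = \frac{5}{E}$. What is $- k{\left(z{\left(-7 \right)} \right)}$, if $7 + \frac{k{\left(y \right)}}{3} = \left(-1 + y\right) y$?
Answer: $\frac{849}{49} \approx 17.327$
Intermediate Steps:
$k{\left(y \right)} = -21 + 3 y \left(-1 + y\right)$ ($k{\left(y \right)} = -21 + 3 \left(-1 + y\right) y = -21 + 3 y \left(-1 + y\right)$)
$- k{\left(z{\left(-7 \right)} \right)} = - (-21 - 3 \frac{5}{-7} + 3 \left(\frac{5}{-7}\right)^{2}) = - (-21 - 3 \cdot 5 \left(- \frac{1}{7}\right) + 3 \left(5 \left(- \frac{1}{7}\right)\right)^{2}) = - (-21 - - \frac{15}{7} + 3 \left(- \frac{5}{7}\right)^{2}) = - (-21 + \frac{15}{7} + 3 \cdot \frac{25}{49}) = - (-21 + \frac{15}{7} + \frac{75}{49}) = \left(-1\right) \left(- \frac{849}{49}\right) = \frac{849}{49}$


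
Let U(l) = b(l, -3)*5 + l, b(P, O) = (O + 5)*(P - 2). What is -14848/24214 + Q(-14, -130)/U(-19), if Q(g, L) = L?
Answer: -126186/2772503 ≈ -0.045513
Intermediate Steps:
b(P, O) = (-2 + P)*(5 + O) (b(P, O) = (5 + O)*(-2 + P) = (-2 + P)*(5 + O))
U(l) = -20 + 11*l (U(l) = (-10 - 2*(-3) + 5*l - 3*l)*5 + l = (-10 + 6 + 5*l - 3*l)*5 + l = (-4 + 2*l)*5 + l = (-20 + 10*l) + l = -20 + 11*l)
-14848/24214 + Q(-14, -130)/U(-19) = -14848/24214 - 130/(-20 + 11*(-19)) = -14848*1/24214 - 130/(-20 - 209) = -7424/12107 - 130/(-229) = -7424/12107 - 130*(-1/229) = -7424/12107 + 130/229 = -126186/2772503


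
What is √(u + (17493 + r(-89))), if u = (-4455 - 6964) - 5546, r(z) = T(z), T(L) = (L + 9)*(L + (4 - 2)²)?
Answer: 4*√458 ≈ 85.604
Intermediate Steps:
T(L) = (4 + L)*(9 + L) (T(L) = (9 + L)*(L + 2²) = (9 + L)*(L + 4) = (9 + L)*(4 + L) = (4 + L)*(9 + L))
r(z) = 36 + z² + 13*z
u = -16965 (u = -11419 - 5546 = -16965)
√(u + (17493 + r(-89))) = √(-16965 + (17493 + (36 + (-89)² + 13*(-89)))) = √(-16965 + (17493 + (36 + 7921 - 1157))) = √(-16965 + (17493 + 6800)) = √(-16965 + 24293) = √7328 = 4*√458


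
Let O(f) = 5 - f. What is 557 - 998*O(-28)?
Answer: -32377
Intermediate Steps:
557 - 998*O(-28) = 557 - 998*(5 - 1*(-28)) = 557 - 998*(5 + 28) = 557 - 998*33 = 557 - 32934 = -32377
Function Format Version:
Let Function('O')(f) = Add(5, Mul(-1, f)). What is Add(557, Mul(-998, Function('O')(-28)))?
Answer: -32377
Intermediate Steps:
Add(557, Mul(-998, Function('O')(-28))) = Add(557, Mul(-998, Add(5, Mul(-1, -28)))) = Add(557, Mul(-998, Add(5, 28))) = Add(557, Mul(-998, 33)) = Add(557, -32934) = -32377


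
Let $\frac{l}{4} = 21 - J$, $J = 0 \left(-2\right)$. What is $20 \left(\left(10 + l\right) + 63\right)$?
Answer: $3140$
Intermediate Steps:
$J = 0$
$l = 84$ ($l = 4 \left(21 - 0\right) = 4 \left(21 + 0\right) = 4 \cdot 21 = 84$)
$20 \left(\left(10 + l\right) + 63\right) = 20 \left(\left(10 + 84\right) + 63\right) = 20 \left(94 + 63\right) = 20 \cdot 157 = 3140$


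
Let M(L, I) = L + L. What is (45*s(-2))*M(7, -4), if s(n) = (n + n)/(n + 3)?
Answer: -2520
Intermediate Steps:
M(L, I) = 2*L
s(n) = 2*n/(3 + n) (s(n) = (2*n)/(3 + n) = 2*n/(3 + n))
(45*s(-2))*M(7, -4) = (45*(2*(-2)/(3 - 2)))*(2*7) = (45*(2*(-2)/1))*14 = (45*(2*(-2)*1))*14 = (45*(-4))*14 = -180*14 = -2520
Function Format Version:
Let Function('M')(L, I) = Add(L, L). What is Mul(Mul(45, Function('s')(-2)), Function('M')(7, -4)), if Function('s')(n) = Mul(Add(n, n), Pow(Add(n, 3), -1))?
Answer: -2520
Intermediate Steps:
Function('M')(L, I) = Mul(2, L)
Function('s')(n) = Mul(2, n, Pow(Add(3, n), -1)) (Function('s')(n) = Mul(Mul(2, n), Pow(Add(3, n), -1)) = Mul(2, n, Pow(Add(3, n), -1)))
Mul(Mul(45, Function('s')(-2)), Function('M')(7, -4)) = Mul(Mul(45, Mul(2, -2, Pow(Add(3, -2), -1))), Mul(2, 7)) = Mul(Mul(45, Mul(2, -2, Pow(1, -1))), 14) = Mul(Mul(45, Mul(2, -2, 1)), 14) = Mul(Mul(45, -4), 14) = Mul(-180, 14) = -2520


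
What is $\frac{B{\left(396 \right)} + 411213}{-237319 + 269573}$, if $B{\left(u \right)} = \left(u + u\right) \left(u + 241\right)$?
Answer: $\frac{915717}{32254} \approx 28.391$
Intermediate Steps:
$B{\left(u \right)} = 2 u \left(241 + u\right)$
$\frac{B{\left(396 \right)} + 411213}{-237319 + 269573} = \frac{2 \cdot 396 \left(241 + 396\right) + 411213}{-237319 + 269573} = \frac{2 \cdot 396 \cdot 637 + 411213}{32254} = \left(504504 + 411213\right) \frac{1}{32254} = 915717 \cdot \frac{1}{32254} = \frac{915717}{32254}$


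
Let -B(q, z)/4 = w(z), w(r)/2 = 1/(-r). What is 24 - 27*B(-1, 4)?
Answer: -30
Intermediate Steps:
w(r) = -2/r (w(r) = 2/((-r)) = 2*(-1/r) = -2/r)
B(q, z) = 8/z (B(q, z) = -(-8)/z = 8/z)
24 - 27*B(-1, 4) = 24 - 216/4 = 24 - 27*2 = 24 - 54 = -30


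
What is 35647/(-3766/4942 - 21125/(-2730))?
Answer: 528502422/103427 ≈ 5109.9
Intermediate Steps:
35647/(-3766/4942 - 21125/(-2730)) = 35647/(-3766*1/4942 - 21125*(-1/2730)) = 35647/(-269/353 + 325/42) = 35647/(103427/14826) = 35647*(14826/103427) = 528502422/103427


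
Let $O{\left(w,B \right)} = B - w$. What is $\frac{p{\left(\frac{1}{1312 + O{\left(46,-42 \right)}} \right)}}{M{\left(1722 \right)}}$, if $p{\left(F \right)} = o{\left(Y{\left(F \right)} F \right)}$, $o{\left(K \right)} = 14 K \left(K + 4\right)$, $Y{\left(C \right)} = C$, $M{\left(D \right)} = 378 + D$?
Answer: $\frac{1198541}{67335939809280} \approx 1.7799 \cdot 10^{-8}$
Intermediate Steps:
$o{\left(K \right)} = 14 K \left(4 + K\right)$
$p{\left(F \right)} = 14 F^{2} \left(4 + F^{2}\right)$ ($p{\left(F \right)} = 14 F F \left(4 + F F\right) = 14 F^{2} \left(4 + F^{2}\right)$)
$\frac{p{\left(\frac{1}{1312 + O{\left(46,-42 \right)}} \right)}}{M{\left(1722 \right)}} = \frac{14 \left(\frac{1}{1312 - 88}\right)^{2} \left(4 + \left(\frac{1}{1312 - 88}\right)^{2}\right)}{378 + 1722} = \frac{14 \left(\frac{1}{1312 - 88}\right)^{2} \left(4 + \left(\frac{1}{1312 - 88}\right)^{2}\right)}{2100} = 14 \left(\frac{1}{1312 - 88}\right)^{2} \left(4 + \left(\frac{1}{1312 - 88}\right)^{2}\right) \frac{1}{2100} = 14 \left(\frac{1}{1224}\right)^{2} \left(4 + \left(\frac{1}{1224}\right)^{2}\right) \frac{1}{2100} = \frac{14 \left(4 + \left(\frac{1}{1224}\right)^{2}\right)}{1498176} \cdot \frac{1}{2100} = 14 \cdot \frac{1}{1498176} \left(4 + \frac{1}{1498176}\right) \frac{1}{2100} = 14 \cdot \frac{1}{1498176} \cdot \frac{5992705}{1498176} \cdot \frac{1}{2100} = \frac{41948935}{1122265663488} \cdot \frac{1}{2100} = \frac{1198541}{67335939809280}$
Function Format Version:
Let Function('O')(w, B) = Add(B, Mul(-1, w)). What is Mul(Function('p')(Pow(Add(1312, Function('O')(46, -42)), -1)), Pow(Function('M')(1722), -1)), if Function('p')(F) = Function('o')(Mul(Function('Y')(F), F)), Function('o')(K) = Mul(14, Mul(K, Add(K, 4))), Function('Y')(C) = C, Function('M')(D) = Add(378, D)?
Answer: Rational(1198541, 67335939809280) ≈ 1.7799e-8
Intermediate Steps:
Function('o')(K) = Mul(14, K, Add(4, K)) (Function('o')(K) = Mul(14, Mul(K, Add(4, K))) = Mul(14, K, Add(4, K)))
Function('p')(F) = Mul(14, Pow(F, 2), Add(4, Pow(F, 2))) (Function('p')(F) = Mul(14, Mul(F, F), Add(4, Mul(F, F))) = Mul(14, Pow(F, 2), Add(4, Pow(F, 2))))
Mul(Function('p')(Pow(Add(1312, Function('O')(46, -42)), -1)), Pow(Function('M')(1722), -1)) = Mul(Mul(14, Pow(Pow(Add(1312, Add(-42, Mul(-1, 46))), -1), 2), Add(4, Pow(Pow(Add(1312, Add(-42, Mul(-1, 46))), -1), 2))), Pow(Add(378, 1722), -1)) = Mul(Mul(14, Pow(Pow(Add(1312, Add(-42, -46)), -1), 2), Add(4, Pow(Pow(Add(1312, Add(-42, -46)), -1), 2))), Pow(2100, -1)) = Mul(Mul(14, Pow(Pow(Add(1312, -88), -1), 2), Add(4, Pow(Pow(Add(1312, -88), -1), 2))), Rational(1, 2100)) = Mul(Mul(14, Pow(Pow(1224, -1), 2), Add(4, Pow(Pow(1224, -1), 2))), Rational(1, 2100)) = Mul(Mul(14, Pow(Rational(1, 1224), 2), Add(4, Pow(Rational(1, 1224), 2))), Rational(1, 2100)) = Mul(Mul(14, Rational(1, 1498176), Add(4, Rational(1, 1498176))), Rational(1, 2100)) = Mul(Mul(14, Rational(1, 1498176), Rational(5992705, 1498176)), Rational(1, 2100)) = Mul(Rational(41948935, 1122265663488), Rational(1, 2100)) = Rational(1198541, 67335939809280)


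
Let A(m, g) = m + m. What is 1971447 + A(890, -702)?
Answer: 1973227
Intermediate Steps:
A(m, g) = 2*m
1971447 + A(890, -702) = 1971447 + 2*890 = 1971447 + 1780 = 1973227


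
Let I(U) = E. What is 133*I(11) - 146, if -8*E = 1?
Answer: -1301/8 ≈ -162.63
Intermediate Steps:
E = -⅛ (E = -⅛*1 = -⅛ ≈ -0.12500)
I(U) = -⅛
133*I(11) - 146 = 133*(-⅛) - 146 = -133/8 - 146 = -1301/8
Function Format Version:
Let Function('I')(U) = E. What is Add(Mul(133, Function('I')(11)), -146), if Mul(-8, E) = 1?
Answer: Rational(-1301, 8) ≈ -162.63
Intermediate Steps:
E = Rational(-1, 8) (E = Mul(Rational(-1, 8), 1) = Rational(-1, 8) ≈ -0.12500)
Function('I')(U) = Rational(-1, 8)
Add(Mul(133, Function('I')(11)), -146) = Add(Mul(133, Rational(-1, 8)), -146) = Add(Rational(-133, 8), -146) = Rational(-1301, 8)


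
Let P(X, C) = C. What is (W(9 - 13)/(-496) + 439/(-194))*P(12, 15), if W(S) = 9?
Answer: -1646175/48112 ≈ -34.215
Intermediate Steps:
(W(9 - 13)/(-496) + 439/(-194))*P(12, 15) = (9/(-496) + 439/(-194))*15 = (9*(-1/496) + 439*(-1/194))*15 = (-9/496 - 439/194)*15 = -109745/48112*15 = -1646175/48112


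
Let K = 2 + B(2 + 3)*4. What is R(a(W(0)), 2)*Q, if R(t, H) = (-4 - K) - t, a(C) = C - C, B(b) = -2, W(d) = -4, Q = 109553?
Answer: 219106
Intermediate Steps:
a(C) = 0
K = -6 (K = 2 - 2*4 = 2 - 8 = -6)
R(t, H) = 2 - t (R(t, H) = (-4 - 1*(-6)) - t = (-4 + 6) - t = 2 - t)
R(a(W(0)), 2)*Q = (2 - 1*0)*109553 = (2 + 0)*109553 = 2*109553 = 219106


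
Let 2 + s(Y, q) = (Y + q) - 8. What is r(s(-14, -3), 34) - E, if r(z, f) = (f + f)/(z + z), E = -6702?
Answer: 180920/27 ≈ 6700.7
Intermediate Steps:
s(Y, q) = -10 + Y + q (s(Y, q) = -2 + ((Y + q) - 8) = -2 + (-8 + Y + q) = -10 + Y + q)
r(z, f) = f/z (r(z, f) = (2*f)/((2*z)) = (2*f)*(1/(2*z)) = f/z)
r(s(-14, -3), 34) - E = 34/(-10 - 14 - 3) - 1*(-6702) = 34/(-27) + 6702 = 34*(-1/27) + 6702 = -34/27 + 6702 = 180920/27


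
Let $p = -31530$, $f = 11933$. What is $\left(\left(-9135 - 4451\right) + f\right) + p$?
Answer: $-33183$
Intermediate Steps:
$\left(\left(-9135 - 4451\right) + f\right) + p = \left(\left(-9135 - 4451\right) + 11933\right) - 31530 = \left(-13586 + 11933\right) - 31530 = -1653 - 31530 = -33183$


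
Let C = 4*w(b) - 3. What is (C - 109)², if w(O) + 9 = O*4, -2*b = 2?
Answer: 26896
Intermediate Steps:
b = -1 (b = -½*2 = -1)
w(O) = -9 + 4*O (w(O) = -9 + O*4 = -9 + 4*O)
C = -55 (C = 4*(-9 + 4*(-1)) - 3 = 4*(-9 - 4) - 3 = 4*(-13) - 3 = -52 - 3 = -55)
(C - 109)² = (-55 - 109)² = (-164)² = 26896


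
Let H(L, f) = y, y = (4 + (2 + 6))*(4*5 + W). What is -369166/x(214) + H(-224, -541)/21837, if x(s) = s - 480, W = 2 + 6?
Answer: 191942079/138301 ≈ 1387.9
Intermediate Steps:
W = 8
y = 336 (y = (4 + (2 + 6))*(4*5 + 8) = (4 + 8)*(20 + 8) = 12*28 = 336)
H(L, f) = 336
x(s) = -480 + s
-369166/x(214) + H(-224, -541)/21837 = -369166/(-480 + 214) + 336/21837 = -369166/(-266) + 336*(1/21837) = -369166*(-1/266) + 112/7279 = 26369/19 + 112/7279 = 191942079/138301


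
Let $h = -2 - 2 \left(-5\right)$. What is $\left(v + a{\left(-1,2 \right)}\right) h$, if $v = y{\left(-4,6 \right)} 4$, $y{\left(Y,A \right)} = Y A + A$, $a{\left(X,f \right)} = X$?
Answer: $-584$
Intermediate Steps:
$y{\left(Y,A \right)} = A + A Y$ ($y{\left(Y,A \right)} = A Y + A = A + A Y$)
$v = -72$ ($v = 6 \left(1 - 4\right) 4 = 6 \left(-3\right) 4 = \left(-18\right) 4 = -72$)
$h = 8$ ($h = -2 - -10 = -2 + 10 = 8$)
$\left(v + a{\left(-1,2 \right)}\right) h = \left(-72 - 1\right) 8 = \left(-73\right) 8 = -584$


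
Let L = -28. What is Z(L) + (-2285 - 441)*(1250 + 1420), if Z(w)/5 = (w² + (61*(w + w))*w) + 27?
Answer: -6796125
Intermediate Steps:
Z(w) = 135 + 615*w² (Z(w) = 5*((w² + (61*(w + w))*w) + 27) = 5*((w² + (61*(2*w))*w) + 27) = 5*((w² + (122*w)*w) + 27) = 5*((w² + 122*w²) + 27) = 5*(123*w² + 27) = 5*(27 + 123*w²) = 135 + 615*w²)
Z(L) + (-2285 - 441)*(1250 + 1420) = (135 + 615*(-28)²) + (-2285 - 441)*(1250 + 1420) = (135 + 615*784) - 2726*2670 = (135 + 482160) - 7278420 = 482295 - 7278420 = -6796125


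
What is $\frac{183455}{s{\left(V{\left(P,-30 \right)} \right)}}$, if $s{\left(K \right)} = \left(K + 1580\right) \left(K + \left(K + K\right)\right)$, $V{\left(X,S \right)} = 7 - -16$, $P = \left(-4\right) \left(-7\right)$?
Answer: $\frac{183455}{110607} \approx 1.6586$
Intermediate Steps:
$P = 28$
$V{\left(X,S \right)} = 23$ ($V{\left(X,S \right)} = 7 + 16 = 23$)
$s{\left(K \right)} = 3 K \left(1580 + K\right)$ ($s{\left(K \right)} = \left(1580 + K\right) \left(K + 2 K\right) = \left(1580 + K\right) 3 K = 3 K \left(1580 + K\right)$)
$\frac{183455}{s{\left(V{\left(P,-30 \right)} \right)}} = \frac{183455}{3 \cdot 23 \left(1580 + 23\right)} = \frac{183455}{3 \cdot 23 \cdot 1603} = \frac{183455}{110607}$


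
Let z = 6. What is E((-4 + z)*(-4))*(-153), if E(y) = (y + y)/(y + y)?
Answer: -153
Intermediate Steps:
E(y) = 1 (E(y) = (2*y)/((2*y)) = (2*y)*(1/(2*y)) = 1)
E((-4 + z)*(-4))*(-153) = 1*(-153) = -153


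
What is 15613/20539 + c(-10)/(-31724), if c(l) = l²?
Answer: 123313228/162894809 ≈ 0.75701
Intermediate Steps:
15613/20539 + c(-10)/(-31724) = 15613/20539 + (-10)²/(-31724) = 15613*(1/20539) + 100*(-1/31724) = 15613/20539 - 25/7931 = 123313228/162894809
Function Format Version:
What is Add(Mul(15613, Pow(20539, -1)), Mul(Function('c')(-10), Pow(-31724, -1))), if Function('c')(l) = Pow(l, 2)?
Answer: Rational(123313228, 162894809) ≈ 0.75701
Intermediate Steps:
Add(Mul(15613, Pow(20539, -1)), Mul(Function('c')(-10), Pow(-31724, -1))) = Add(Mul(15613, Pow(20539, -1)), Mul(Pow(-10, 2), Pow(-31724, -1))) = Add(Mul(15613, Rational(1, 20539)), Mul(100, Rational(-1, 31724))) = Add(Rational(15613, 20539), Rational(-25, 7931)) = Rational(123313228, 162894809)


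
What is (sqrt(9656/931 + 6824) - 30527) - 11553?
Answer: -42080 + 20*sqrt(302233)/133 ≈ -41997.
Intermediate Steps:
(sqrt(9656/931 + 6824) - 30527) - 11553 = (sqrt(6362800/931) - 30527) - 11553 = (20*sqrt(302233)/133 - 30527) - 11553 = (-30527 + 20*sqrt(302233)/133) - 11553 = -42080 + 20*sqrt(302233)/133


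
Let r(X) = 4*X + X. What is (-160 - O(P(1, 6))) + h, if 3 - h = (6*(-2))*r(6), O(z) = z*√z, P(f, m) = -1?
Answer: 203 + I ≈ 203.0 + 1.0*I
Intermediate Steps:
O(z) = z^(3/2)
r(X) = 5*X
h = 363 (h = 3 - 6*(-2)*5*6 = 3 - (-12)*30 = 3 - 1*(-360) = 3 + 360 = 363)
(-160 - O(P(1, 6))) + h = (-160 - (-1)^(3/2)) + 363 = (-160 - (-1)*I) + 363 = (-160 + I) + 363 = 203 + I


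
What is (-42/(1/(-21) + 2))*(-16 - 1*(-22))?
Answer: -5292/41 ≈ -129.07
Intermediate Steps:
(-42/(1/(-21) + 2))*(-16 - 1*(-22)) = (-42/(-1/21 + 2))*(-16 + 22) = (-42/(41/21))*6 = ((21/41)*(-42))*6 = -882/41*6 = -5292/41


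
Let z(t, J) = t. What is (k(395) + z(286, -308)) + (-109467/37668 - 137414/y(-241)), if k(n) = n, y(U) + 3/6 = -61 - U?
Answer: -394161595/4507604 ≈ -87.444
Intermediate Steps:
y(U) = -123/2 - U (y(U) = -½ + (-61 - U) = -123/2 - U)
(k(395) + z(286, -308)) + (-109467/37668 - 137414/y(-241)) = (395 + 286) + (-109467/37668 - 137414/(-123/2 - 1*(-241))) = 681 + (-109467*1/37668 - 137414/(-123/2 + 241)) = 681 + (-36489/12556 - 137414/359/2) = 681 + (-36489/12556 - 137414*2/359) = 681 + (-36489/12556 - 274828/359) = 681 - 3463839919/4507604 = -394161595/4507604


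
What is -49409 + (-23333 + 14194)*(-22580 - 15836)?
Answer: 351034415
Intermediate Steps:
-49409 + (-23333 + 14194)*(-22580 - 15836) = -49409 - 9139*(-38416) = -49409 + 351083824 = 351034415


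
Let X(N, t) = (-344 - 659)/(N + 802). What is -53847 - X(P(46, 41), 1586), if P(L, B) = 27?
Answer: -44638160/829 ≈ -53846.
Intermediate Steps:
X(N, t) = -1003/(802 + N)
-53847 - X(P(46, 41), 1586) = -53847 - (-1003)/(802 + 27) = -53847 - (-1003)/829 = -53847 - 1*(-1003/829) = -53847 + 1003/829 = -44638160/829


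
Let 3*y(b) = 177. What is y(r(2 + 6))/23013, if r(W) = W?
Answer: 59/23013 ≈ 0.0025638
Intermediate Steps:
y(b) = 59 (y(b) = (1/3)*177 = 59)
y(r(2 + 6))/23013 = 59/23013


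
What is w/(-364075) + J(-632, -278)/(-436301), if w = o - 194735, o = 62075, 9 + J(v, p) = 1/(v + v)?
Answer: 14632814215103/40156341246160 ≈ 0.36440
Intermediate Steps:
J(v, p) = -9 + 1/(2*v) (J(v, p) = -9 + 1/(v + v) = -9 + 1/(2*v))
w = -132660 (w = 62075 - 194735 = -132660)
w/(-364075) + J(-632, -278)/(-436301) = -132660/(-364075) + (-9 + (1/2)/(-632))/(-436301) = -132660*(-1/364075) + (-9 + (1/2)*(-1/632))*(-1/436301) = 26532/72815 + (-9 - 1/1264)*(-1/436301) = 26532/72815 - 11377/1264*(-1/436301) = 26532/72815 + 11377/551484464 = 14632814215103/40156341246160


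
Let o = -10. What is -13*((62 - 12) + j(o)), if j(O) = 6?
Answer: -728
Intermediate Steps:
-13*((62 - 12) + j(o)) = -13*((62 - 12) + 6) = -13*(50 + 6) = -13*56 = -728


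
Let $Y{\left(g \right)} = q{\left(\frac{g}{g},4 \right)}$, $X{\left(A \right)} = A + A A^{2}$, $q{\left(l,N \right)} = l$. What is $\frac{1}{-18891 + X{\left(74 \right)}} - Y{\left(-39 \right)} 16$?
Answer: $- \frac{6182511}{386407} \approx -16.0$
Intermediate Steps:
$X{\left(A \right)} = A + A^{3}$
$Y{\left(g \right)} = 1$ ($Y{\left(g \right)} = \frac{g}{g} = 1$)
$\frac{1}{-18891 + X{\left(74 \right)}} - Y{\left(-39 \right)} 16 = \frac{1}{-18891 + \left(74 + 74^{3}\right)} - 1 \cdot 16 = \frac{1}{-18891 + \left(74 + 405224\right)} - 16 = \frac{1}{-18891 + 405298} - 16 = \frac{1}{386407} - 16 = - \frac{6182511}{386407}$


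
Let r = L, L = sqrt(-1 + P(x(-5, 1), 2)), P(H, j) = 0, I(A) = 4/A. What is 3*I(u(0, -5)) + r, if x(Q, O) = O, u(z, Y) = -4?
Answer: -3 + I ≈ -3.0 + 1.0*I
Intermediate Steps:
L = I (L = sqrt(-1 + 0) = sqrt(-1) = I ≈ 1.0*I)
r = I ≈ 1.0*I
3*I(u(0, -5)) + r = 3*(4/(-4)) + I = 3*(4*(-1/4)) + I = 3*(-1) + I = -3 + I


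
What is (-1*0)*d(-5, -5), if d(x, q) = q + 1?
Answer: 0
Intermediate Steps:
d(x, q) = 1 + q
(-1*0)*d(-5, -5) = (-1*0)*(1 - 5) = 0*(-4) = 0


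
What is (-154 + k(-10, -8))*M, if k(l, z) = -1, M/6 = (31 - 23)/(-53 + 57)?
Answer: -1860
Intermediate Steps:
M = 12 (M = 6*((31 - 23)/(-53 + 57)) = 6*(8/4) = 6*(8*(1/4)) = 6*2 = 12)
(-154 + k(-10, -8))*M = (-154 - 1)*12 = -155*12 = -1860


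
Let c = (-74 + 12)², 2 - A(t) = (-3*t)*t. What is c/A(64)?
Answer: 1922/6145 ≈ 0.31277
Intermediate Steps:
A(t) = 2 + 3*t² (A(t) = 2 - (-3*t)*t = 2 - (-3)*t² = 2 + 3*t²)
c = 3844 (c = (-62)² = 3844)
c/A(64) = 3844/(2 + 3*64²) = 3844/(2 + 3*4096) = 3844/(2 + 12288) = 3844/12290 = 3844*(1/12290) = 1922/6145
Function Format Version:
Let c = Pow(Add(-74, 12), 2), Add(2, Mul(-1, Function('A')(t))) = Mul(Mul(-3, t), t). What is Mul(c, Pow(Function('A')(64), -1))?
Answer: Rational(1922, 6145) ≈ 0.31277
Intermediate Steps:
Function('A')(t) = Add(2, Mul(3, Pow(t, 2))) (Function('A')(t) = Add(2, Mul(-1, Mul(Mul(-3, t), t))) = Add(2, Mul(-1, Mul(-3, Pow(t, 2)))) = Add(2, Mul(3, Pow(t, 2))))
c = 3844 (c = Pow(-62, 2) = 3844)
Mul(c, Pow(Function('A')(64), -1)) = Mul(3844, Pow(Add(2, Mul(3, Pow(64, 2))), -1)) = Mul(3844, Pow(Add(2, Mul(3, 4096)), -1)) = Mul(3844, Pow(Add(2, 12288), -1)) = Mul(3844, Pow(12290, -1)) = Mul(3844, Rational(1, 12290)) = Rational(1922, 6145)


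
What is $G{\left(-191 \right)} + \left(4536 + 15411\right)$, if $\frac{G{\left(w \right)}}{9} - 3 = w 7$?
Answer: $7941$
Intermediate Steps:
$G{\left(w \right)} = 27 + 63 w$ ($G{\left(w \right)} = 27 + 9 w 7 = 27 + 9 \cdot 7 w = 27 + 63 w$)
$G{\left(-191 \right)} + \left(4536 + 15411\right) = \left(27 + 63 \left(-191\right)\right) + \left(4536 + 15411\right) = \left(27 - 12033\right) + 19947 = -12006 + 19947 = 7941$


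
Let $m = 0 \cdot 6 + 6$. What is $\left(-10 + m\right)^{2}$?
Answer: $16$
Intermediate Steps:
$m = 6$ ($m = 0 + 6 = 6$)
$\left(-10 + m\right)^{2} = \left(-10 + 6\right)^{2} = \left(-4\right)^{2} = 16$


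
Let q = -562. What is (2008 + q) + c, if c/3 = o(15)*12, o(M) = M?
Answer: 1986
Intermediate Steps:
c = 540 (c = 3*(15*12) = 3*180 = 540)
(2008 + q) + c = (2008 - 562) + 540 = 1446 + 540 = 1986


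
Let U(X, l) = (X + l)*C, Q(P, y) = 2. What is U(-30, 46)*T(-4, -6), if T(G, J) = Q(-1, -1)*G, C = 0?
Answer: 0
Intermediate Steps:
T(G, J) = 2*G
U(X, l) = 0 (U(X, l) = (X + l)*0 = 0)
U(-30, 46)*T(-4, -6) = 0*(2*(-4)) = 0*(-8) = 0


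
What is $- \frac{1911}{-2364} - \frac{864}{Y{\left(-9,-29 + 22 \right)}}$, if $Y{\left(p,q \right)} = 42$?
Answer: $- \frac{109013}{5516} \approx -19.763$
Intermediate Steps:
$- \frac{1911}{-2364} - \frac{864}{Y{\left(-9,-29 + 22 \right)}} = - \frac{1911}{-2364} - \frac{864}{42} = \left(-1911\right) \left(- \frac{1}{2364}\right) - \frac{144}{7} = \frac{637}{788} - \frac{144}{7} = - \frac{109013}{5516}$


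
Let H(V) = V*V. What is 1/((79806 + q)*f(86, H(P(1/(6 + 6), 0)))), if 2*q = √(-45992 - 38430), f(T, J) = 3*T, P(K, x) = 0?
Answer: 26602/547735611769 - I*√84422/3286413670614 ≈ 4.8567e-8 - 8.8411e-11*I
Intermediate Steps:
H(V) = V²
q = I*√84422/2 (q = √(-45992 - 38430)/2 = √(-84422)/2 = (I*√84422)/2 = I*√84422/2 ≈ 145.28*I)
1/((79806 + q)*f(86, H(P(1/(6 + 6), 0)))) = 1/((79806 + I*√84422/2)*((3*86))) = 1/((79806 + I*√84422/2)*258) = (1/258)/(79806 + I*√84422/2) = 1/(258*(79806 + I*√84422/2))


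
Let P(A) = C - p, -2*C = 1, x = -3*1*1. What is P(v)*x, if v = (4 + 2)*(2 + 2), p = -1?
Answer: -3/2 ≈ -1.5000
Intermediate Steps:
x = -3 (x = -3*1 = -3)
C = -1/2 (C = -1/2*1 = -1/2 ≈ -0.50000)
v = 24 (v = 6*4 = 24)
P(A) = 1/2 (P(A) = -1/2 - 1*(-1) = -1/2 + 1 = 1/2)
P(v)*x = (1/2)*(-3) = -3/2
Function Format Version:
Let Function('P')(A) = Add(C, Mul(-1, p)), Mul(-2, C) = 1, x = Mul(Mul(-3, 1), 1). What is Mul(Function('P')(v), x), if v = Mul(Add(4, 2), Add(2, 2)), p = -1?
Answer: Rational(-3, 2) ≈ -1.5000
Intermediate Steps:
x = -3 (x = Mul(-3, 1) = -3)
C = Rational(-1, 2) (C = Mul(Rational(-1, 2), 1) = Rational(-1, 2) ≈ -0.50000)
v = 24 (v = Mul(6, 4) = 24)
Function('P')(A) = Rational(1, 2) (Function('P')(A) = Add(Rational(-1, 2), Mul(-1, -1)) = Add(Rational(-1, 2), 1) = Rational(1, 2))
Mul(Function('P')(v), x) = Mul(Rational(1, 2), -3) = Rational(-3, 2)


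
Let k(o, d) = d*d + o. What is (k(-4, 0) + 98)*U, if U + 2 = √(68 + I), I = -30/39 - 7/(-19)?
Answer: -188 + 94*√4124159/247 ≈ 584.86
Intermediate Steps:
I = -99/247 (I = -30*1/39 - 7*(-1/19) = -10/13 + 7/19 = -99/247 ≈ -0.40081)
k(o, d) = o + d² (k(o, d) = d² + o = o + d²)
U = -2 + √4124159/247 (U = -2 + √(68 - 99/247) = -2 + √(16697/247) = -2 + √4124159/247 ≈ 6.2219)
(k(-4, 0) + 98)*U = ((-4 + 0²) + 98)*(-2 + √4124159/247) = ((-4 + 0) + 98)*(-2 + √4124159/247) = (-4 + 98)*(-2 + √4124159/247) = 94*(-2 + √4124159/247) = -188 + 94*√4124159/247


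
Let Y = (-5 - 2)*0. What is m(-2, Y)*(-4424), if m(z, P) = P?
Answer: 0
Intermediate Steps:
Y = 0 (Y = -7*0 = 0)
m(-2, Y)*(-4424) = 0*(-4424) = 0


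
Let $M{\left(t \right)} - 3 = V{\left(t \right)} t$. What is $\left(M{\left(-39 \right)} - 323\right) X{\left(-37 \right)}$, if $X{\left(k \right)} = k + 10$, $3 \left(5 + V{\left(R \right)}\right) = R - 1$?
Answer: $-10665$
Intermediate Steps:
$V{\left(R \right)} = - \frac{16}{3} + \frac{R}{3}$ ($V{\left(R \right)} = -5 + \frac{R - 1}{3} = -5 + \frac{-1 + R}{3} = -5 + \left(- \frac{1}{3} + \frac{R}{3}\right) = - \frac{16}{3} + \frac{R}{3}$)
$X{\left(k \right)} = 10 + k$
$M{\left(t \right)} = 3 + t \left(- \frac{16}{3} + \frac{t}{3}\right)$ ($M{\left(t \right)} = 3 + \left(- \frac{16}{3} + \frac{t}{3}\right) t = 3 + t \left(- \frac{16}{3} + \frac{t}{3}\right)$)
$\left(M{\left(-39 \right)} - 323\right) X{\left(-37 \right)} = \left(\left(3 + \frac{1}{3} \left(-39\right) \left(-16 - 39\right)\right) - 323\right) \left(10 - 37\right) = \left(\left(3 + \frac{1}{3} \left(-39\right) \left(-55\right)\right) - 323\right) \left(-27\right) = \left(\left(3 + 715\right) - 323\right) \left(-27\right) = \left(718 - 323\right) \left(-27\right) = 395 \left(-27\right) = -10665$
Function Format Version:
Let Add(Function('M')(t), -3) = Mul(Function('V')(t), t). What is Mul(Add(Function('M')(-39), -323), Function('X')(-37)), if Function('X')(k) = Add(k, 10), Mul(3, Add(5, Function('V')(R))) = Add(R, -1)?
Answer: -10665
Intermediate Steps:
Function('V')(R) = Add(Rational(-16, 3), Mul(Rational(1, 3), R)) (Function('V')(R) = Add(-5, Mul(Rational(1, 3), Add(R, -1))) = Add(-5, Mul(Rational(1, 3), Add(-1, R))) = Add(-5, Add(Rational(-1, 3), Mul(Rational(1, 3), R))) = Add(Rational(-16, 3), Mul(Rational(1, 3), R)))
Function('X')(k) = Add(10, k)
Function('M')(t) = Add(3, Mul(t, Add(Rational(-16, 3), Mul(Rational(1, 3), t)))) (Function('M')(t) = Add(3, Mul(Add(Rational(-16, 3), Mul(Rational(1, 3), t)), t)) = Add(3, Mul(t, Add(Rational(-16, 3), Mul(Rational(1, 3), t)))))
Mul(Add(Function('M')(-39), -323), Function('X')(-37)) = Mul(Add(Add(3, Mul(Rational(1, 3), -39, Add(-16, -39))), -323), Add(10, -37)) = Mul(Add(Add(3, Mul(Rational(1, 3), -39, -55)), -323), -27) = Mul(Add(Add(3, 715), -323), -27) = Mul(Add(718, -323), -27) = Mul(395, -27) = -10665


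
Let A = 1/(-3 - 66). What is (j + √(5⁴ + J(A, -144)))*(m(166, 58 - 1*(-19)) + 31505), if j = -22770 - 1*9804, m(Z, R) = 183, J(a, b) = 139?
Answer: -1032204912 + 63376*√191 ≈ -1.0313e+9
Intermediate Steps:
A = -1/69 (A = 1/(-69) = -1/69 ≈ -0.014493)
j = -32574 (j = -22770 - 9804 = -32574)
(j + √(5⁴ + J(A, -144)))*(m(166, 58 - 1*(-19)) + 31505) = (-32574 + √(5⁴ + 139))*(183 + 31505) = (-32574 + √(625 + 139))*31688 = (-32574 + √764)*31688 = (-32574 + 2*√191)*31688 = -1032204912 + 63376*√191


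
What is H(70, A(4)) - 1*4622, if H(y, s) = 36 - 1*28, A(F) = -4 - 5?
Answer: -4614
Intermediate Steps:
A(F) = -9
H(y, s) = 8 (H(y, s) = 36 - 28 = 8)
H(70, A(4)) - 1*4622 = 8 - 1*4622 = 8 - 4622 = -4614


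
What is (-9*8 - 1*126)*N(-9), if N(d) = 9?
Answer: -1782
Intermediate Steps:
(-9*8 - 1*126)*N(-9) = (-9*8 - 1*126)*9 = (-72 - 126)*9 = -198*9 = -1782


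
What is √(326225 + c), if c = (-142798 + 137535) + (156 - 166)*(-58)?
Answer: √321542 ≈ 567.05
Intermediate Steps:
c = -4683 (c = -5263 - 10*(-58) = -5263 + 580 = -4683)
√(326225 + c) = √(326225 - 4683) = √321542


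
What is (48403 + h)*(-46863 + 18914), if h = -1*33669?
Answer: -411800566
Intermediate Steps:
h = -33669
(48403 + h)*(-46863 + 18914) = (48403 - 33669)*(-46863 + 18914) = 14734*(-27949) = -411800566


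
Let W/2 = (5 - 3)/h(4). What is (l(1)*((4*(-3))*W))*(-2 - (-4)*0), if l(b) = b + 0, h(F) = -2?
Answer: -48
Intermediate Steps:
W = -2 (W = 2*((5 - 3)/(-2)) = 2*(2*(-½)) = 2*(-1) = -2)
l(b) = b
(l(1)*((4*(-3))*W))*(-2 - (-4)*0) = (1*((4*(-3))*(-2)))*(-2 - (-4)*0) = (1*(-12*(-2)))*(-2 - 1*0) = (1*24)*(-2 + 0) = 24*(-2) = -48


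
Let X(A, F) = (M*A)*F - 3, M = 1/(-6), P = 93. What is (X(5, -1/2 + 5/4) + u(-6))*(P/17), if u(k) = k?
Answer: -7161/136 ≈ -52.654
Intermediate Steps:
M = -⅙ ≈ -0.16667
X(A, F) = -3 - A*F/6 (X(A, F) = (-A/6)*F - 3 = -A*F/6 - 3 = -3 - A*F/6)
(X(5, -1/2 + 5/4) + u(-6))*(P/17) = ((-3 - ⅙*5*(-1/2 + 5/4)) - 6)*(93/17) = ((-3 - ⅙*5*(-1*½ + 5*(¼))) - 6)*(93*(1/17)) = ((-3 - ⅙*5*(-½ + 5/4)) - 6)*(93/17) = ((-3 - ⅙*5*¾) - 6)*(93/17) = ((-3 - 5/8) - 6)*(93/17) = (-29/8 - 6)*(93/17) = -77/8*93/17 = -7161/136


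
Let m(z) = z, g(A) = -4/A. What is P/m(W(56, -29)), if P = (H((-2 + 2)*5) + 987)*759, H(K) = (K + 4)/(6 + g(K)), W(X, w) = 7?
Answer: 107019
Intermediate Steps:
H(K) = (4 + K)/(6 - 4/K) (H(K) = (K + 4)/(6 - 4/K) = (4 + K)/(6 - 4/K))
P = 749133 (P = (((-2 + 2)*5)*(4 + (-2 + 2)*5)/(2*(-2 + 3*((-2 + 2)*5))) + 987)*759 = ((0*5)*(4 + 0*5)/(2*(-2 + 3*(0*5))) + 987)*759 = ((½)*0*(4 + 0)/(-2 + 3*0) + 987)*759 = ((½)*0*4/(-2 + 0) + 987)*759 = ((½)*0*4/(-2) + 987)*759 = ((½)*0*(-½)*4 + 987)*759 = (0 + 987)*759 = 987*759 = 749133)
P/m(W(56, -29)) = 749133/7 = 749133*(⅐) = 107019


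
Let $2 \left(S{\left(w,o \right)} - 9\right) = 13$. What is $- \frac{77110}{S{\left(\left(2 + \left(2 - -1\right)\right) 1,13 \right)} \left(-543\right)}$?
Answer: $\frac{154220}{16833} \approx 9.1618$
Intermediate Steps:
$S{\left(w,o \right)} = \frac{31}{2}$ ($S{\left(w,o \right)} = 9 + \frac{1}{2} \cdot 13 = 9 + \frac{13}{2} = \frac{31}{2}$)
$- \frac{77110}{S{\left(\left(2 + \left(2 - -1\right)\right) 1,13 \right)} \left(-543\right)} = - \frac{77110}{\frac{31}{2} \left(-543\right)} = - \frac{77110}{- \frac{16833}{2}} = \left(-77110\right) \left(- \frac{2}{16833}\right) = \frac{154220}{16833}$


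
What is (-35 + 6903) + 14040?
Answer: 20908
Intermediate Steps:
(-35 + 6903) + 14040 = 6868 + 14040 = 20908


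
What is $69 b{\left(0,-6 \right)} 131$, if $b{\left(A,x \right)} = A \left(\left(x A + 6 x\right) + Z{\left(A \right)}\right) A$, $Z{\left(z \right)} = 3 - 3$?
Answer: $0$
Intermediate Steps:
$Z{\left(z \right)} = 0$ ($Z{\left(z \right)} = 3 - 3 = 0$)
$b{\left(A,x \right)} = A^{2} \left(6 x + A x\right)$ ($b{\left(A,x \right)} = A \left(\left(x A + 6 x\right) + 0\right) A = A \left(\left(A x + 6 x\right) + 0\right) A = A \left(\left(6 x + A x\right) + 0\right) A = A \left(6 x + A x\right) A = A^{2} \left(6 x + A x\right)$)
$69 b{\left(0,-6 \right)} 131 = 69 \left(- 6 \cdot 0^{2} \left(6 + 0\right)\right) 131 = 69 \left(\left(-6\right) 0 \cdot 6\right) 131 = 69 \cdot 0 \cdot 131 = 0 \cdot 131 = 0$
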